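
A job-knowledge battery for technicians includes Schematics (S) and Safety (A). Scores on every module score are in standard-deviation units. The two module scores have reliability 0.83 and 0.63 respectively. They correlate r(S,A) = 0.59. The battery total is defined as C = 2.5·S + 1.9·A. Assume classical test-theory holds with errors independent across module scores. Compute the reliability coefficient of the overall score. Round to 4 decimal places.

Var(C) = 2.5² + 1.9² + 2·[4.75·0.59] = 9.86 + 5.605 = 15.465.
Under uncorrelated errors the observed covariances equal the true-score covariances, so only the own-variance terms attenuate.
True-score variance = [2.5²·0.83 + 1.9²·0.63] + 5.605 = 7.4618 + 5.605 = 13.0668.
Reliability = 13.0668 / 15.465 = 0.8449.

0.8449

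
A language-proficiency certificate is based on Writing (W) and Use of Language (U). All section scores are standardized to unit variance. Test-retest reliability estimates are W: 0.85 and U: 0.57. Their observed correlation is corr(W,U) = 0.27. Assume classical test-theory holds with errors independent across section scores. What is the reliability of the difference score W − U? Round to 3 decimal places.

Var(W−U) = 1 + 1 − 2·0.27 = 2 − 0.54 = 1.46.
Because errors are independent across components, Cov(Tᵢ,Tⱼ) = Cov(Xᵢ,Xⱼ); the off-diagonal part of the true-score variance is the same as above.
True-score variance = [0.85 + 0.57] − 0.54 = 1.42 − 0.54 = 0.88.
Reliability = 0.88 / 1.46 = 0.603.

0.603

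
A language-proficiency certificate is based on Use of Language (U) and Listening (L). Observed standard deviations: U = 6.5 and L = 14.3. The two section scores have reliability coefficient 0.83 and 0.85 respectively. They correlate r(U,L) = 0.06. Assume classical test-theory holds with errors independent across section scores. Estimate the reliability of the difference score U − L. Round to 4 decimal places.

0.8393

Var(U−L) = 6.5² + 14.3² − 2·6.5·14.3·0.06 = 246.74 − 11.154 = 235.586.
Because errors are independent across components, Cov(Tᵢ,Tⱼ) = Cov(Xᵢ,Xⱼ); the off-diagonal part of the true-score variance is the same as above.
True-score variance = [6.5²·0.83 + 14.3²·0.85] − 11.154 = 208.884 − 11.154 = 197.73.
Reliability = 197.73 / 235.586 = 0.8393.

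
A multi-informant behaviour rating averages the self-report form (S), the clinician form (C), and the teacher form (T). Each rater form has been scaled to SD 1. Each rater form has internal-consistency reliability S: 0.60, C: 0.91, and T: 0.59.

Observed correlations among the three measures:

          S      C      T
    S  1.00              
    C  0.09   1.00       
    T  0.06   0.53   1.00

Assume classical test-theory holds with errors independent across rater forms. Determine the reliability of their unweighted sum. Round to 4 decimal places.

Var(S+C+T) = 3 + 2·[0.09 + 0.06 + 0.53] = 3 + 1.36 = 4.36.
Because errors are independent across components, Cov(Tᵢ,Tⱼ) = Cov(Xᵢ,Xⱼ); the off-diagonal part of the true-score variance is the same as above.
True-score variance = [0.60 + 0.91 + 0.59] + 1.36 = 2.1 + 1.36 = 3.46.
Reliability = 3.46 / 4.36 = 0.7936.

0.7936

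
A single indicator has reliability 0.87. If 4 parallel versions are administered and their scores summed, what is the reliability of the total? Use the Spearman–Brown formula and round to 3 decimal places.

0.964

ρ_k = kρ / (1 + (k−1)ρ) = 4·0.87 / (1 + 3·0.87) = 3.480 / 3.610 = 0.964.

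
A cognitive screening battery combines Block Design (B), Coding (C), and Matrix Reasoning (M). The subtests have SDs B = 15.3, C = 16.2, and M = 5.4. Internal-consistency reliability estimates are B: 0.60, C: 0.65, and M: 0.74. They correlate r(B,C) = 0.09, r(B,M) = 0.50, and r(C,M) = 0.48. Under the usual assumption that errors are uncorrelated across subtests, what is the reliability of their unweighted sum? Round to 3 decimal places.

0.738

Var(B+C+M) = 15.3² + 16.2² + 5.4² + 2·[15.3·16.2·0.09 + 15.3·5.4·0.50 + 16.2·5.4·0.48] = 525.69 + 211.216 = 736.906.
Because errors are independent across components, Cov(Tᵢ,Tⱼ) = Cov(Xᵢ,Xⱼ); the off-diagonal part of the true-score variance is the same as above.
True-score variance = [15.3²·0.60 + 16.2²·0.65 + 5.4²·0.74] + 211.216 = 332.618 + 211.216 = 543.834.
Reliability = 543.834 / 736.906 = 0.738.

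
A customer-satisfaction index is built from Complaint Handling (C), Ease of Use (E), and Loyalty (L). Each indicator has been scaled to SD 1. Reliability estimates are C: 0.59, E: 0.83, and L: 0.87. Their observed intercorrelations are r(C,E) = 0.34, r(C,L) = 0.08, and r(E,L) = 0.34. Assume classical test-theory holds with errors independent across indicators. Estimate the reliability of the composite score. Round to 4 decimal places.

Var(C+E+L) = 3 + 2·[0.34 + 0.08 + 0.34] = 3 + 1.52 = 4.52.
Because errors are independent across components, Cov(Tᵢ,Tⱼ) = Cov(Xᵢ,Xⱼ); the off-diagonal part of the true-score variance is the same as above.
True-score variance = [0.59 + 0.83 + 0.87] + 1.52 = 2.29 + 1.52 = 3.81.
Reliability = 3.81 / 4.52 = 0.8429.

0.8429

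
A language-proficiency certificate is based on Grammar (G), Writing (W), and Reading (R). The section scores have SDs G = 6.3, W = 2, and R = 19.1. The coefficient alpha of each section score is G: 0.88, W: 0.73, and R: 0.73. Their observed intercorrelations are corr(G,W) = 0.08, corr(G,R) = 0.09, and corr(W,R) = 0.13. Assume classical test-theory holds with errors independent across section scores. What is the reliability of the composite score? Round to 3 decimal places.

Var(G+W+R) = 6.3² + 2² + 19.1² + 2·[6.3·2·0.08 + 6.3·19.1·0.09 + 2·19.1·0.13] = 408.5 + 33.6074 = 442.107.
Because errors are independent across components, Cov(Tᵢ,Tⱼ) = Cov(Xᵢ,Xⱼ); the off-diagonal part of the true-score variance is the same as above.
True-score variance = [6.3²·0.88 + 2²·0.73 + 19.1²·0.73] + 33.6074 = 304.159 + 33.6074 = 337.766.
Reliability = 337.766 / 442.107 = 0.764.

0.764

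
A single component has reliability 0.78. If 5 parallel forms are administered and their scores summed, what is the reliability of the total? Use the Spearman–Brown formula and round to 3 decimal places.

ρ_k = kρ / (1 + (k−1)ρ) = 5·0.78 / (1 + 4·0.78) = 3.900 / 4.120 = 0.947.

0.947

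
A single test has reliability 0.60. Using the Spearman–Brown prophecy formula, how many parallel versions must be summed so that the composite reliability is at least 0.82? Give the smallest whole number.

k ≥ ρ*(1−ρ₁)/(ρ₁(1−ρ*)) = 0.82·0.40 / (0.60·0.18) = 3.037.
Smallest integer k = 4.

4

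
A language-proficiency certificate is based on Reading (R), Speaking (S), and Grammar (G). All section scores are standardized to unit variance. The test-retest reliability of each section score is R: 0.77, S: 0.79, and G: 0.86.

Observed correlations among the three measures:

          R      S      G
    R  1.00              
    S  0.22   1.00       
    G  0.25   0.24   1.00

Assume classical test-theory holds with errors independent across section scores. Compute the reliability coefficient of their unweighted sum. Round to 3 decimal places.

0.869

Var(R+S+G) = 3 + 2·[0.22 + 0.25 + 0.24] = 3 + 1.42 = 4.42.
Because errors are independent across components, Cov(Tᵢ,Tⱼ) = Cov(Xᵢ,Xⱼ); the off-diagonal part of the true-score variance is the same as above.
True-score variance = [0.77 + 0.79 + 0.86] + 1.42 = 2.42 + 1.42 = 3.84.
Reliability = 3.84 / 4.42 = 0.869.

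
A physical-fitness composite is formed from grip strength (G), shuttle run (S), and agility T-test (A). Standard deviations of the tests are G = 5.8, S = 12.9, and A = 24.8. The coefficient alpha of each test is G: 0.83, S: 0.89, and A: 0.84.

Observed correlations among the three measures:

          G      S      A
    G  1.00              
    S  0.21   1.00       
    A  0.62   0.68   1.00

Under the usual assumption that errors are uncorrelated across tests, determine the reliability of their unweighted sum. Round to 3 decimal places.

0.916

Var(G+S+A) = 5.8² + 12.9² + 24.8² + 2·[5.8·12.9·0.21 + 5.8·24.8·0.62 + 12.9·24.8·0.68] = 815.09 + 644.877 = 1459.97.
With uncorrelated errors the cross-covariances are all true-score covariance, so they carry over unchanged; only the diagonal terms shrink to ρᵢσᵢ².
True-score variance = [5.8²·0.83 + 12.9²·0.89 + 24.8²·0.84] + 644.877 = 692.66 + 644.877 = 1337.54.
Reliability = 1337.54 / 1459.97 = 0.916.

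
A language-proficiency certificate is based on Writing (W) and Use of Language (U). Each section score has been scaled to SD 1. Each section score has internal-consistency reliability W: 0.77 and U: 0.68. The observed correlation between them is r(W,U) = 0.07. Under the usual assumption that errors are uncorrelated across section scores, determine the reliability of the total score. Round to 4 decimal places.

0.7430

Var(W+U) = 2 + 2·[0.07] = 2 + 0.14 = 2.14.
With uncorrelated errors the cross-covariances are all true-score covariance, so they carry over unchanged; only the diagonal terms shrink to ρᵢσᵢ².
True-score variance = [0.77 + 0.68] + 0.14 = 1.45 + 0.14 = 1.59.
Reliability = 1.59 / 2.14 = 0.7430.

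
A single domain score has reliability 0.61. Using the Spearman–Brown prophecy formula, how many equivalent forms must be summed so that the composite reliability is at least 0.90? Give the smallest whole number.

6

k ≥ ρ*(1−ρ₁)/(ρ₁(1−ρ*)) = 0.90·0.39 / (0.61·0.10) = 5.754.
Smallest integer k = 6.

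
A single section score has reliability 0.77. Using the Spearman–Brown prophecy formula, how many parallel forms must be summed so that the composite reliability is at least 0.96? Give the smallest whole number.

k ≥ ρ*(1−ρ₁)/(ρ₁(1−ρ*)) = 0.96·0.23 / (0.77·0.04) = 7.169.
Smallest integer k = 8.

8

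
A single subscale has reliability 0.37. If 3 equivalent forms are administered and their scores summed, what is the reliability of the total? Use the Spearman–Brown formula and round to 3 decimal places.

0.638

ρ_k = kρ / (1 + (k−1)ρ) = 3·0.37 / (1 + 2·0.37) = 1.110 / 1.740 = 0.638.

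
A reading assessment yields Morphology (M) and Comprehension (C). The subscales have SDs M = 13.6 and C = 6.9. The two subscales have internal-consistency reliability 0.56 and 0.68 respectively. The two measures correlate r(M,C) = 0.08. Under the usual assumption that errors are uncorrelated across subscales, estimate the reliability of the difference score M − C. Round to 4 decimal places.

Var(M−C) = 13.6² + 6.9² − 2·13.6·6.9·0.08 = 232.57 − 15.0144 = 217.556.
With uncorrelated errors the cross-covariances are all true-score covariance, so they carry over unchanged; only the diagonal terms shrink to ρᵢσᵢ².
True-score variance = [13.6²·0.56 + 6.9²·0.68] − 15.0144 = 135.952 − 15.0144 = 120.938.
Reliability = 120.938 / 217.556 = 0.5559.

0.5559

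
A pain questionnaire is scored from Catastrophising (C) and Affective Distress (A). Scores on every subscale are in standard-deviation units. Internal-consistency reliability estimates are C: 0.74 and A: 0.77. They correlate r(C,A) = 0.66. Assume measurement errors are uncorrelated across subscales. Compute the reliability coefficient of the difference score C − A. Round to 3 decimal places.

0.279

Var(C−A) = 1 + 1 − 2·0.66 = 2 − 1.32 = 0.68.
Because errors are independent across components, Cov(Tᵢ,Tⱼ) = Cov(Xᵢ,Xⱼ); the off-diagonal part of the true-score variance is the same as above.
True-score variance = [0.74 + 0.77] − 1.32 = 1.51 − 1.32 = 0.19.
Reliability = 0.19 / 0.68 = 0.279.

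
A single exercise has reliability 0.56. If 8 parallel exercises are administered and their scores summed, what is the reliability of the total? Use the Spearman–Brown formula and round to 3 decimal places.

ρ_k = kρ / (1 + (k−1)ρ) = 8·0.56 / (1 + 7·0.56) = 4.480 / 4.920 = 0.911.

0.911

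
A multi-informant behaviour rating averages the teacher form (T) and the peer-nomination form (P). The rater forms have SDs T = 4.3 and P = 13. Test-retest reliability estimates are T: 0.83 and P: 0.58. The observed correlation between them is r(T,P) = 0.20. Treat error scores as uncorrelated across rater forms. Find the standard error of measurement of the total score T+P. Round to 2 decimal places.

8.61

Var(total) = 187.49 + 22.36 = 209.85.
True-score variance = 113.367 + 22.36 = 135.727, so reliability = 0.6468.
Error variance = 209.85 − 135.727 = 74.1233; SEM = √74.1233 = 8.61.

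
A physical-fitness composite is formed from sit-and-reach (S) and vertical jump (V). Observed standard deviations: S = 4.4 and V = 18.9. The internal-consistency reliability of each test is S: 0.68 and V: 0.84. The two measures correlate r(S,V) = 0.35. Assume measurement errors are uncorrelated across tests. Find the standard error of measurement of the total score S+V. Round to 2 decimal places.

7.96

Var(total) = 376.57 + 58.212 = 434.782.
True-score variance = 313.221 + 58.212 = 371.433, so reliability = 0.8543.
Error variance = 434.782 − 371.433 = 63.3488; SEM = √63.3488 = 7.96.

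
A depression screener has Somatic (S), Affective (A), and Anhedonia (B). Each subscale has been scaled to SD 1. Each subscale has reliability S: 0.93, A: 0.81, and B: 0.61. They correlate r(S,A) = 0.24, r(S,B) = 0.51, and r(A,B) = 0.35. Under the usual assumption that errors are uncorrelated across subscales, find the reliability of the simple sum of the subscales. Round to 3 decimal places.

0.875

Var(S+A+B) = 3 + 2·[0.24 + 0.51 + 0.35] = 3 + 2.2 = 5.2.
With uncorrelated errors the cross-covariances are all true-score covariance, so they carry over unchanged; only the diagonal terms shrink to ρᵢσᵢ².
True-score variance = [0.93 + 0.81 + 0.61] + 2.2 = 2.35 + 2.2 = 4.55.
Reliability = 4.55 / 5.2 = 0.875.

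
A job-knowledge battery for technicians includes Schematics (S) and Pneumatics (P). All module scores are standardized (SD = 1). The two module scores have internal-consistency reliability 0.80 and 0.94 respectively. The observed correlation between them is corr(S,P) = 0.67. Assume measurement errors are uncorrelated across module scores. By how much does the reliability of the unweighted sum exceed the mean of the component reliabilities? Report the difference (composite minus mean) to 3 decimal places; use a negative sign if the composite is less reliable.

0.052

Var(sum) = 2 + 1.34 = 3.34; true-score variance = 1.74 + 1.34 = 3.08; composite reliability = 0.9222.
Mean component reliability = 0.8700.
Difference = 0.9222 − 0.8700 = 0.052.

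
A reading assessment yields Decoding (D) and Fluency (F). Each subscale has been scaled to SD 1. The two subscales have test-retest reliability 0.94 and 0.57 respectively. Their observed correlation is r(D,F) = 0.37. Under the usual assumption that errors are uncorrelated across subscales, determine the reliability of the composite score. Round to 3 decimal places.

Var(D+F) = 2 + 2·[0.37] = 2 + 0.74 = 2.74.
With uncorrelated errors the cross-covariances are all true-score covariance, so they carry over unchanged; only the diagonal terms shrink to ρᵢσᵢ².
True-score variance = [0.94 + 0.57] + 0.74 = 1.51 + 0.74 = 2.25.
Reliability = 2.25 / 2.74 = 0.821.

0.821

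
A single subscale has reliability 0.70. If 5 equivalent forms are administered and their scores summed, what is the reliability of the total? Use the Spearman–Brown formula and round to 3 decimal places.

ρ_k = kρ / (1 + (k−1)ρ) = 5·0.70 / (1 + 4·0.70) = 3.500 / 3.800 = 0.921.

0.921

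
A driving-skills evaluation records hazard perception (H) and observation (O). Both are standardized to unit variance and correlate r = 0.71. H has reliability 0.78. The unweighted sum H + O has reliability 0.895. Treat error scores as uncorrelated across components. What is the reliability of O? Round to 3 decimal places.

Var(H+O) = 2 + 2·0.71 = 3.420.
True-score variance = ρ_H + ρ_O + 2·0.71, so 0.895 = (0.78 + ρ_O + 1.42) / 3.420.
ρ_O = 0.895·3.420 − 0.78 − 1.42 = 0.861.

0.861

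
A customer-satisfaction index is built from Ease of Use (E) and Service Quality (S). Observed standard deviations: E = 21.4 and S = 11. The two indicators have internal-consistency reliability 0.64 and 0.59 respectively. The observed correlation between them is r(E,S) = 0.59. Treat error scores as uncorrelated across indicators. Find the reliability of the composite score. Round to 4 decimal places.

0.7497

Var(E+S) = 21.4² + 11² + 2·[21.4·11·0.59] = 578.96 + 277.772 = 856.732.
Under uncorrelated errors the observed covariances equal the true-score covariances, so only the own-variance terms attenuate.
True-score variance = [21.4²·0.64 + 11²·0.59] + 277.772 = 364.484 + 277.772 = 642.256.
Reliability = 642.256 / 856.732 = 0.7497.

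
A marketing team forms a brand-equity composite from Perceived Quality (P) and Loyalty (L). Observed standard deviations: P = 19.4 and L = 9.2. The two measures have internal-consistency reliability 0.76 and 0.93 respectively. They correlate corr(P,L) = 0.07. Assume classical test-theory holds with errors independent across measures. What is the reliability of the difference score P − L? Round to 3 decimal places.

0.779

Var(P−L) = 19.4² + 9.2² − 2·19.4·9.2·0.07 = 461 − 24.9872 = 436.013.
Under uncorrelated errors the observed covariances equal the true-score covariances, so only the own-variance terms attenuate.
True-score variance = [19.4²·0.76 + 9.2²·0.93] − 24.9872 = 364.749 − 24.9872 = 339.762.
Reliability = 339.762 / 436.013 = 0.779.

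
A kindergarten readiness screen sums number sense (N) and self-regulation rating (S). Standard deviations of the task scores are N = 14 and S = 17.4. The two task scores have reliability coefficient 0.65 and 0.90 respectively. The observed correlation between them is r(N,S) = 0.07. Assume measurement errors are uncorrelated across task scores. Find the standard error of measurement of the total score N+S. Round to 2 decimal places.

9.94

Var(total) = 498.76 + 34.104 = 532.864.
True-score variance = 399.884 + 34.104 = 433.988, so reliability = 0.8144.
Error variance = 532.864 − 433.988 = 98.876; SEM = √98.876 = 9.94.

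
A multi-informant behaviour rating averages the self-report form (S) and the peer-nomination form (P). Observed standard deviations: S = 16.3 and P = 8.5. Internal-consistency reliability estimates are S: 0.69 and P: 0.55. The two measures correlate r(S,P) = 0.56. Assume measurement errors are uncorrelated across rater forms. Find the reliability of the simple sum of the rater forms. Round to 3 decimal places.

0.767

Var(S+P) = 16.3² + 8.5² + 2·[16.3·8.5·0.56] = 337.94 + 155.176 = 493.116.
With uncorrelated errors the cross-covariances are all true-score covariance, so they carry over unchanged; only the diagonal terms shrink to ρᵢσᵢ².
True-score variance = [16.3²·0.69 + 8.5²·0.55] + 155.176 = 223.064 + 155.176 = 378.24.
Reliability = 378.24 / 493.116 = 0.767.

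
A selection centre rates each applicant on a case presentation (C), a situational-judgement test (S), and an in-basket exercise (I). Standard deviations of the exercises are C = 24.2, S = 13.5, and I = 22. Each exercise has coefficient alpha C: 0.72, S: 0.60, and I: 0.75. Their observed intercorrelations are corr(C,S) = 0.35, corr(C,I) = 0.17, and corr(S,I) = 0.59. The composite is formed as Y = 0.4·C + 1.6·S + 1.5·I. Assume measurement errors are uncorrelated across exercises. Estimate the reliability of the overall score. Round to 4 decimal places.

Var(Y) = 0.4²·24.2² + 1.6²·13.5² + 1.5²·22² + 2·[0.64·24.2·13.5·0.35 + 0.6·24.2·22·0.17 + 2.4·13.5·22·0.59] = 1649.26 + 1096.08 = 2745.34.
With uncorrelated errors the cross-covariances are all true-score covariance, so they carry over unchanged; only the diagonal terms shrink to ρᵢσᵢ².
True-score variance = [0.4²·24.2²·0.72 + 1.6²·13.5²·0.60 + 1.5²·22²·0.75] + 1096.08 = 1164.15 + 1096.08 = 2260.23.
Reliability = 2260.23 / 2745.34 = 0.8233.

0.8233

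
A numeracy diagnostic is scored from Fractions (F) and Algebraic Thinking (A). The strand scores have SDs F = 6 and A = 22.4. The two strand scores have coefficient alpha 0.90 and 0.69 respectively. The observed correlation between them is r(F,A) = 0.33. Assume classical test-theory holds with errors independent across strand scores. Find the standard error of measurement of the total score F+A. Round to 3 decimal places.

Var(total) = 537.76 + 88.704 = 626.464.
True-score variance = 378.614 + 88.704 = 467.318, so reliability = 0.7460.
Error variance = 626.464 − 467.318 = 159.146; SEM = √159.146 = 12.615.

12.615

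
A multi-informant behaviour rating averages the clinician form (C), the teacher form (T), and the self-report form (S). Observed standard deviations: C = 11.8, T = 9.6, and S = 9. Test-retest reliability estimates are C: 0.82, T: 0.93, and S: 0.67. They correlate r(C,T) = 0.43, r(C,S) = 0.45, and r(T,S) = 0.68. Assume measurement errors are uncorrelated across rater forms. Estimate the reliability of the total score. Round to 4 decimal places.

Var(C+T+S) = 11.8² + 9.6² + 9² + 2·[11.8·9.6·0.43 + 11.8·9·0.45 + 9.6·9·0.68] = 312.4 + 310.505 = 622.905.
Because errors are independent across components, Cov(Tᵢ,Tⱼ) = Cov(Xᵢ,Xⱼ); the off-diagonal part of the true-score variance is the same as above.
True-score variance = [11.8²·0.82 + 9.6²·0.93 + 9²·0.67] + 310.505 = 254.156 + 310.505 = 564.66.
Reliability = 564.66 / 622.905 = 0.9065.

0.9065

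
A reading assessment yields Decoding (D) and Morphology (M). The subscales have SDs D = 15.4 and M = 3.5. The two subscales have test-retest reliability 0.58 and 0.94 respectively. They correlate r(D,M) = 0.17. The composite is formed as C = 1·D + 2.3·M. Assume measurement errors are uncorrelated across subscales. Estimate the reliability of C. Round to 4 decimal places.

0.6992

Var(C) = 15.4² + 2.3²·3.5² + 2·[2.3·15.4·3.5·0.17] = 301.963 + 42.1498 = 344.112.
Because errors are independent across components, Cov(Tᵢ,Tⱼ) = Cov(Xᵢ,Xⱼ); the off-diagonal part of the true-score variance is the same as above.
True-score variance = [15.4²·0.58 + 2.3²·3.5²·0.94] + 42.1498 = 198.467 + 42.1498 = 240.617.
Reliability = 240.617 / 344.112 = 0.6992.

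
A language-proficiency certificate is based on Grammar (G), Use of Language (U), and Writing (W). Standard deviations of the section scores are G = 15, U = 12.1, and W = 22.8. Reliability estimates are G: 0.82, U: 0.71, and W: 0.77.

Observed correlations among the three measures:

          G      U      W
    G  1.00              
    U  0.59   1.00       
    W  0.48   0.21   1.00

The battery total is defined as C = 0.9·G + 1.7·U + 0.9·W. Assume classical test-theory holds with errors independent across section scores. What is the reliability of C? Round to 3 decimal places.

Var(C) = 0.9²·15² + 1.7²·12.1² + 0.9²·22.8² + 2·[1.53·15·12.1·0.59 + 0.81·15·22.8·0.48 + 1.53·12.1·22.8·0.21] = 1026.45 + 770.9 = 1797.35.
With uncorrelated errors the cross-covariances are all true-score covariance, so they carry over unchanged; only the diagonal terms shrink to ρᵢσᵢ².
True-score variance = [0.9²·15²·0.82 + 1.7²·12.1²·0.71 + 0.9²·22.8²·0.77] + 770.9 = 774.088 + 770.9 = 1544.99.
Reliability = 1544.99 / 1797.35 = 0.860.

0.860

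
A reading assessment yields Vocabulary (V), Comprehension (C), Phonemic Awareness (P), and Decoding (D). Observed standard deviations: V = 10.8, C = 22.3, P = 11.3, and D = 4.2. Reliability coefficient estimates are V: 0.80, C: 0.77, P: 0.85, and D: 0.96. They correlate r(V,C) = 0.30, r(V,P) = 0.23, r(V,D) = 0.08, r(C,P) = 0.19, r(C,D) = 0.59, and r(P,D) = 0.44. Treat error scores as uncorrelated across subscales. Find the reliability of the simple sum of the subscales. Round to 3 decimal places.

0.870

Var(V+C+P+D) = 10.8² + 22.3² + 11.3² + 4.2² + 2·[10.8·22.3·0.30 + 10.8·11.3·0.23 + 10.8·4.2·0.08 + 22.3·11.3·0.19 + 22.3·4.2·0.59 + 11.3·4.2·0.44] = 759.26 + 455.94 = 1215.2.
Under uncorrelated errors the observed covariances equal the true-score covariances, so only the own-variance terms attenuate.
True-score variance = [10.8²·0.80 + 22.3²·0.77 + 11.3²·0.85 + 4.2²·0.96] + 455.94 = 601.696 + 455.94 = 1057.64.
Reliability = 1057.64 / 1215.2 = 0.870.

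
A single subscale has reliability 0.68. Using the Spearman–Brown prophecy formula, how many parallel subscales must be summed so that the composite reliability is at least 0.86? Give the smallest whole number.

3

k ≥ ρ*(1−ρ₁)/(ρ₁(1−ρ*)) = 0.86·0.32 / (0.68·0.14) = 2.891.
Smallest integer k = 3.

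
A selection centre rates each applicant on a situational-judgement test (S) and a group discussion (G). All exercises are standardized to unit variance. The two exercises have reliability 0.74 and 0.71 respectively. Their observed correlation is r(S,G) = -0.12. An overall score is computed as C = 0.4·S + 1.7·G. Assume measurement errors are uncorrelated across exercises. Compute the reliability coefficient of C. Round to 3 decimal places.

Var(C) = 0.4² + 1.7² + 2·[0.68·(-0.12)] = 3.05 − 0.1632 = 2.8868.
Because errors are independent across components, Cov(Tᵢ,Tⱼ) = Cov(Xᵢ,Xⱼ); the off-diagonal part of the true-score variance is the same as above.
True-score variance = [0.4²·0.74 + 1.7²·0.71] − 0.1632 = 2.1703 − 0.1632 = 2.0071.
Reliability = 2.0071 / 2.8868 = 0.695.

0.695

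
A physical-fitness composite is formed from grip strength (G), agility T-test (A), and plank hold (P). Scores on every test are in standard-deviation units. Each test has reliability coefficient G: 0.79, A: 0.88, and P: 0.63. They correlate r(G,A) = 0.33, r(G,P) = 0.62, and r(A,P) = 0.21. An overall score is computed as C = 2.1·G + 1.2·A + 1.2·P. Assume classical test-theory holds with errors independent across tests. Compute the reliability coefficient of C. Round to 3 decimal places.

Var(C) = 2.1² + 1.2² + 1.2² + 2·[2.52·0.33 + 2.52·0.62 + 1.44·0.21] = 7.29 + 5.3928 = 12.6828.
With uncorrelated errors the cross-covariances are all true-score covariance, so they carry over unchanged; only the diagonal terms shrink to ρᵢσᵢ².
True-score variance = [2.1²·0.79 + 1.2²·0.88 + 1.2²·0.63] + 5.3928 = 5.6583 + 5.3928 = 11.0511.
Reliability = 11.0511 / 12.6828 = 0.871.

0.871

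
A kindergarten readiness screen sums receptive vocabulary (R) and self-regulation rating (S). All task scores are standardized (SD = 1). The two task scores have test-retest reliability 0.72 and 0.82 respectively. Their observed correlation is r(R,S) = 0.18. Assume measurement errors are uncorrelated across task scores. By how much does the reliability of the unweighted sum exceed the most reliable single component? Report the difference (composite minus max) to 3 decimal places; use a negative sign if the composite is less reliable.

Var(sum) = 2 + 0.36 = 2.36; true-score variance = 1.54 + 0.36 = 1.9; composite reliability = 0.8051.
Max component reliability = 0.8200.
Difference = 0.8051 − 0.8200 = -0.015.

-0.015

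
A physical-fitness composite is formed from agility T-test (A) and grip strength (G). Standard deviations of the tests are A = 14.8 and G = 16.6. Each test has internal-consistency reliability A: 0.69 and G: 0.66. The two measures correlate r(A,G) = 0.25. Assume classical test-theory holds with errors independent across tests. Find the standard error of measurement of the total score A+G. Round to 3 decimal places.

Var(total) = 494.6 + 122.84 = 617.44.
True-score variance = 333.007 + 122.84 = 455.847, so reliability = 0.7383.
Error variance = 617.44 − 455.847 = 161.593; SEM = √161.593 = 12.712.

12.712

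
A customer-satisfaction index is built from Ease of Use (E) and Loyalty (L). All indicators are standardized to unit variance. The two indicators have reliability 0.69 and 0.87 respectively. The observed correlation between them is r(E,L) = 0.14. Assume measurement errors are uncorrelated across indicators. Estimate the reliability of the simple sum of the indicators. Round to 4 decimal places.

Var(E+L) = 2 + 2·[0.14] = 2 + 0.28 = 2.28.
With uncorrelated errors the cross-covariances are all true-score covariance, so they carry over unchanged; only the diagonal terms shrink to ρᵢσᵢ².
True-score variance = [0.69 + 0.87] + 0.28 = 1.56 + 0.28 = 1.84.
Reliability = 1.84 / 2.28 = 0.8070.

0.8070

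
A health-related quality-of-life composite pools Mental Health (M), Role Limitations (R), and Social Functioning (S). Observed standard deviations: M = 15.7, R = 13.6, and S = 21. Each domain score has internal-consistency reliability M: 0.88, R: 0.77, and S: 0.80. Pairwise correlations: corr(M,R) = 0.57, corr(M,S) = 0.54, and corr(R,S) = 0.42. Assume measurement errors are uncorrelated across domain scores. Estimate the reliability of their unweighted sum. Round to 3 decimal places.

Var(M+R+S) = 15.7² + 13.6² + 21² + 2·[15.7·13.6·0.57 + 15.7·21·0.54 + 13.6·21·0.42] = 872.45 + 839.393 = 1711.84.
Under uncorrelated errors the observed covariances equal the true-score covariances, so only the own-variance terms attenuate.
True-score variance = [15.7²·0.88 + 13.6²·0.77 + 21²·0.80] + 839.393 = 712.13 + 839.393 = 1551.52.
Reliability = 1551.52 / 1711.84 = 0.906.

0.906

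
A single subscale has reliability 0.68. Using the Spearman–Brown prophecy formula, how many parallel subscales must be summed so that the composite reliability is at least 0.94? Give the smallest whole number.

8

k ≥ ρ*(1−ρ₁)/(ρ₁(1−ρ*)) = 0.94·0.32 / (0.68·0.06) = 7.373.
Smallest integer k = 8.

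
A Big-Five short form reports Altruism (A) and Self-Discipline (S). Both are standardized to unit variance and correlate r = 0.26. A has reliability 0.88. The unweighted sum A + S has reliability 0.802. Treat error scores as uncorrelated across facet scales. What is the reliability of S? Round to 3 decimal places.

Var(A+S) = 2 + 2·0.26 = 2.520.
True-score variance = ρ_A + ρ_S + 2·0.26, so 0.802 = (0.88 + ρ_S + 0.52) / 2.520.
ρ_S = 0.802·2.520 − 0.88 − 0.52 = 0.621.

0.621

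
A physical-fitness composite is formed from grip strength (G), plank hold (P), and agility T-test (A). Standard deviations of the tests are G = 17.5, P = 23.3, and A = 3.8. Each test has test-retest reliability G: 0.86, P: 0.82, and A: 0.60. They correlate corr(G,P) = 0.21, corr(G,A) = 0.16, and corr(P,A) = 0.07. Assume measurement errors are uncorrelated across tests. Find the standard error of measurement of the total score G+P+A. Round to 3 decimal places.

12.098

Var(total) = 863.58 + 204.931 = 1068.51.
True-score variance = 717.209 + 204.931 = 922.139, so reliability = 0.8630.
Error variance = 1068.51 − 922.139 = 146.371; SEM = √146.371 = 12.098.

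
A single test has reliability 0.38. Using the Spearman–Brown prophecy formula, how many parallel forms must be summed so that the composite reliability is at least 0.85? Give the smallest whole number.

k ≥ ρ*(1−ρ₁)/(ρ₁(1−ρ*)) = 0.85·0.62 / (0.38·0.15) = 9.246.
Smallest integer k = 10.

10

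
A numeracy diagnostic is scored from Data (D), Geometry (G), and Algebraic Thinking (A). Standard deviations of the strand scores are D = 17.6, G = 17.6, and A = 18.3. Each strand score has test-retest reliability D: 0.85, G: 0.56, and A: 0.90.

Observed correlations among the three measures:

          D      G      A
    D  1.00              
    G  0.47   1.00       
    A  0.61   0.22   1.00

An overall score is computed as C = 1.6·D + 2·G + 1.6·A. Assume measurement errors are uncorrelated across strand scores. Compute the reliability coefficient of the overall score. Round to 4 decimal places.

Var(C) = 1.6²·17.6² + 2²·17.6² + 1.6²·18.3² + 2·[3.2·17.6·17.6·0.47 + 2.56·17.6·18.3·0.61 + 3.2·17.6·18.3·0.22] = 2889.34 + 2391.17 = 5280.51.
With uncorrelated errors the cross-covariances are all true-score covariance, so they carry over unchanged; only the diagonal terms shrink to ρᵢσᵢ².
True-score variance = [1.6²·17.6²·0.85 + 2²·17.6²·0.56 + 1.6²·18.3²·0.90] + 2391.17 = 2139.49 + 2391.17 = 4530.65.
Reliability = 4530.65 / 5280.51 = 0.8580.

0.8580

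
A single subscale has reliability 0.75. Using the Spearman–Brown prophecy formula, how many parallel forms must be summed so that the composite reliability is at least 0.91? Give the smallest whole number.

4

k ≥ ρ*(1−ρ₁)/(ρ₁(1−ρ*)) = 0.91·0.25 / (0.75·0.09) = 3.370.
Smallest integer k = 4.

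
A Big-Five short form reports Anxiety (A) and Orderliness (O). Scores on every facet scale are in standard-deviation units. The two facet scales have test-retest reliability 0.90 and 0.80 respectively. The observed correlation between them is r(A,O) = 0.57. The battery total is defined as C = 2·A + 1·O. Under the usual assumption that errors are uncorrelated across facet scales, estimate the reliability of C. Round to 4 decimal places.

0.9176

Var(C) = 2² + 1 + 2·[2·0.57] = 5 + 2.28 = 7.28.
Under uncorrelated errors the observed covariances equal the true-score covariances, so only the own-variance terms attenuate.
True-score variance = [2²·0.90 + 0.80] + 2.28 = 4.4 + 2.28 = 6.68.
Reliability = 6.68 / 7.28 = 0.9176.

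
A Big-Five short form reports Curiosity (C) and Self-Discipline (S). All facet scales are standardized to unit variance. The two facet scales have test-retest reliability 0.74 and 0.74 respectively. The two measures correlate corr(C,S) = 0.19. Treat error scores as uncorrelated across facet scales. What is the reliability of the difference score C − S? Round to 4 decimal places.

0.6790

Var(C−S) = 1 + 1 − 2·0.19 = 2 − 0.38 = 1.62.
Because errors are independent across components, Cov(Tᵢ,Tⱼ) = Cov(Xᵢ,Xⱼ); the off-diagonal part of the true-score variance is the same as above.
True-score variance = [0.74 + 0.74] − 0.38 = 1.48 − 0.38 = 1.1.
Reliability = 1.1 / 1.62 = 0.6790.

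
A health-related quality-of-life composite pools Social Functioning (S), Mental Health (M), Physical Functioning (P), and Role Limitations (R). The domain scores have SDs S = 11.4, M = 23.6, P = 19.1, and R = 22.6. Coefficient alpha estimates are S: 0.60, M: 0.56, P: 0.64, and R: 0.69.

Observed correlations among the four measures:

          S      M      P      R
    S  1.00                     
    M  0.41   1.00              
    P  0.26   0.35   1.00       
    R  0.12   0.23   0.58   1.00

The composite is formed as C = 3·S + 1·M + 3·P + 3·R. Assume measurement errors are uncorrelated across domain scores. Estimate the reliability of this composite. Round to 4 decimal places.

Var(C) = 3²·11.4² + 23.6² + 3²·19.1² + 3²·22.6² + 2·[3·11.4·23.6·0.41 + 9·11.4·19.1·0.26 + 9·11.4·22.6·0.12 + 3·23.6·19.1·0.35 + 3·23.6·22.6·0.23 + 9·19.1·22.6·0.58] = 9606.73 + 8426.53 = 18033.3.
Because errors are independent across components, Cov(Tᵢ,Tⱼ) = Cov(Xᵢ,Xⱼ); the off-diagonal part of the true-score variance is the same as above.
True-score variance = [3²·11.4²·0.60 + 23.6²·0.56 + 3²·19.1²·0.64 + 3²·22.6²·0.69] + 8426.53 = 6286.81 + 8426.53 = 14713.3.
Reliability = 14713.3 / 18033.3 = 0.8159.

0.8159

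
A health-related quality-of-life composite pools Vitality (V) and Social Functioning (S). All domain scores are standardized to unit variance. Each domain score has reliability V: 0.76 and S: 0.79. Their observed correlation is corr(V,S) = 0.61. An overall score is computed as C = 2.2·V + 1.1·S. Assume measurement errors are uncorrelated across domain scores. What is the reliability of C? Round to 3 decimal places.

Var(C) = 2.2² + 1.1² + 2·[2.42·0.61] = 6.05 + 2.9524 = 9.0024.
Because errors are independent across components, Cov(Tᵢ,Tⱼ) = Cov(Xᵢ,Xⱼ); the off-diagonal part of the true-score variance is the same as above.
True-score variance = [2.2²·0.76 + 1.1²·0.79] + 2.9524 = 4.6343 + 2.9524 = 7.5867.
Reliability = 7.5867 / 9.0024 = 0.843.

0.843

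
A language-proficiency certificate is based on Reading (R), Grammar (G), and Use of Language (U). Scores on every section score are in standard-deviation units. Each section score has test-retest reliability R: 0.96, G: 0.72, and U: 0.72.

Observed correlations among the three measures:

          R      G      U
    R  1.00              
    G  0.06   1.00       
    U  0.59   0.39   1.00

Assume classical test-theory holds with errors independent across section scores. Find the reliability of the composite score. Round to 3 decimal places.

Var(R+G+U) = 3 + 2·[0.06 + 0.59 + 0.39] = 3 + 2.08 = 5.08.
Because errors are independent across components, Cov(Tᵢ,Tⱼ) = Cov(Xᵢ,Xⱼ); the off-diagonal part of the true-score variance is the same as above.
True-score variance = [0.96 + 0.72 + 0.72] + 2.08 = 2.4 + 2.08 = 4.48.
Reliability = 4.48 / 5.08 = 0.882.

0.882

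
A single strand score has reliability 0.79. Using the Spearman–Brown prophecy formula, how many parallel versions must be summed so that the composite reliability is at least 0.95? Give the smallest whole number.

6

k ≥ ρ*(1−ρ₁)/(ρ₁(1−ρ*)) = 0.95·0.21 / (0.79·0.05) = 5.051.
Smallest integer k = 6.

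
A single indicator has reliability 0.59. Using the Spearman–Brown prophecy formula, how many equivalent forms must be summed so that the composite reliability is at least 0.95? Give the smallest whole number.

k ≥ ρ*(1−ρ₁)/(ρ₁(1−ρ*)) = 0.95·0.41 / (0.59·0.05) = 13.203.
Smallest integer k = 14.

14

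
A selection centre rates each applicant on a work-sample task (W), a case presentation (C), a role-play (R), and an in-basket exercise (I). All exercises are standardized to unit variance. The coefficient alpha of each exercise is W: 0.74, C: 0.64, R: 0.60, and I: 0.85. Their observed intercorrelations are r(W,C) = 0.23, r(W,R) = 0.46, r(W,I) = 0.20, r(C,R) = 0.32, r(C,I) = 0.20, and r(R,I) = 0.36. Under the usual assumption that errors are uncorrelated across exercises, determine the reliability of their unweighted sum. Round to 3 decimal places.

Var(W+C+R+I) = 4 + 2·[0.23 + 0.46 + 0.20 + 0.32 + 0.20 + 0.36] = 4 + 3.54 = 7.54.
With uncorrelated errors the cross-covariances are all true-score covariance, so they carry over unchanged; only the diagonal terms shrink to ρᵢσᵢ².
True-score variance = [0.74 + 0.64 + 0.60 + 0.85] + 3.54 = 2.83 + 3.54 = 6.37.
Reliability = 6.37 / 7.54 = 0.845.

0.845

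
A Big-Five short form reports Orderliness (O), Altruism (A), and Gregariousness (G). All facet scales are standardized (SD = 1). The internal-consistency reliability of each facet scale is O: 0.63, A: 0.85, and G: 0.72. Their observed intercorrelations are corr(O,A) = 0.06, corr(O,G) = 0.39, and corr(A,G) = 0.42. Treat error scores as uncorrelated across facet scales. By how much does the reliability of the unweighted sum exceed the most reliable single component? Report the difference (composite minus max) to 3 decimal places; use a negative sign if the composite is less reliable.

-0.019

Var(sum) = 3 + 1.74 = 4.74; true-score variance = 2.2 + 1.74 = 3.94; composite reliability = 0.8312.
Max component reliability = 0.8500.
Difference = 0.8312 − 0.8500 = -0.019.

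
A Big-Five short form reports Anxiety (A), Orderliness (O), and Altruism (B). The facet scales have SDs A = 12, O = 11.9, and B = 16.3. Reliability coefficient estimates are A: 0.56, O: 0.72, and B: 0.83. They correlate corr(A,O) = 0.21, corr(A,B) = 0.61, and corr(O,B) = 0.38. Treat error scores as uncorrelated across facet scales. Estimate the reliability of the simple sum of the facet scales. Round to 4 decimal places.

0.8514

Var(A+O+B) = 12² + 11.9² + 16.3² + 2·[12·11.9·0.21 + 12·16.3·0.61 + 11.9·16.3·0.38] = 551.3 + 446.025 = 997.325.
With uncorrelated errors the cross-covariances are all true-score covariance, so they carry over unchanged; only the diagonal terms shrink to ρᵢσᵢ².
True-score variance = [12²·0.56 + 11.9²·0.72 + 16.3²·0.83] + 446.025 = 403.122 + 446.025 = 849.147.
Reliability = 849.147 / 997.325 = 0.8514.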